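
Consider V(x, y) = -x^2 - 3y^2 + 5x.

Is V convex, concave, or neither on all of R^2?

V is quadratic, so its Hessian is the constant matrix H = [[-2, 0], [0, -6]].
det(H) = 12, tr(H) = -8.
det(H) > 0 and tr(H) < 0, so H is negative definite everywhere: concave.

concave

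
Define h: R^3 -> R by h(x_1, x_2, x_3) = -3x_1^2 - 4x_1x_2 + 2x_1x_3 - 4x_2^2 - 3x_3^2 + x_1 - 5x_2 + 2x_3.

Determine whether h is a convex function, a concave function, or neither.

h is quadratic, so its Hessian is the constant matrix H = [[-6, -4, 2], [-4, -8, 0], [2, 0, -6]].
Leading principal minors: -6, 32, -160.
Signs alternate −, +, − ⇒ H ≺ 0 ⇒ concave.

concave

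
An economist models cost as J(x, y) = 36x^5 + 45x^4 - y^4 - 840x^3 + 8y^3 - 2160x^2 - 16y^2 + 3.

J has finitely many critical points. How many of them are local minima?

J separates as a function of x plus a function of y, so ∇J=0 decouples.
∂J/∂x = 180x(x - 4)(x + 2)(x + 3) = 0 at x ∈ {-3, -2, 0, 4}; ∂J/∂y = -4y(y - 4)(y - 2) = 0 at y ∈ {0, 2, 4}.
The Hessian is diagonal: diag(J_xx, J_yy). Second derivatives: J_xx(-3)=-3780, J_xx(-2)=2160, J_xx(0)=-4320, J_xx(4)=30240; J_yy(0)=-32, J_yy(2)=16, J_yy(4)=-32.
Local minima occur where both diagonal entries positive: (-2, 2), (4, 2). Count: 2.

2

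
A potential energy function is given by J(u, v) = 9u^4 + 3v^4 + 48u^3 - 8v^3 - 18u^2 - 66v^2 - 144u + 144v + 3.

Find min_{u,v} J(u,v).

-1044

J(u,v) separates as P(u) + Q(v) + 3, so its minimum is min P + min Q + 3.
P'(u) = 36(u - 1)(u + 1)(u + 4) vanishes at u ∈ {-4, -1, 1}; Q'(v) = 12(v - 4)(v - 1)(v + 3) vanishes at v ∈ {-3, 1, 4}.
Local minima of P (where P''>0): P(-4)=-480, P(1)=-105. Local minima of Q: Q(-3)=-567, Q(4)=-224.
So the global minimum of J is P(-4) + Q(-3) + 3 = -480 − 567 + 3 = -1044, attained at (-4, -3).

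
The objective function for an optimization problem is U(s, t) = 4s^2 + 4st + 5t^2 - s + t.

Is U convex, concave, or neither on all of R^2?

convex

U is quadratic, so its Hessian is the constant matrix H = [[8, 4], [4, 10]].
det(H) = 64, tr(H) = 18.
det(H) > 0 and tr(H) > 0, so H is positive definite everywhere: convex.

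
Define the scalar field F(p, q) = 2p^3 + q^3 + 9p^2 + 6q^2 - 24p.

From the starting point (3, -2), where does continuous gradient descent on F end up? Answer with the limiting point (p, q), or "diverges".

(1, 0)

F is separable, so gradient descent decouples: p follows -∂F/∂p, q follows -∂F/∂q.
∂F/∂p = 6(p - 1)(p + 4); at p=3 this is 84, so p decreases.
∂F/∂q = 3q(q + 4); at q=-2 this is -12, so q increases.
p converges to its nearest critical value 1 (a local min of the p-part); q converges to 0. The iterate converges to (1, 0).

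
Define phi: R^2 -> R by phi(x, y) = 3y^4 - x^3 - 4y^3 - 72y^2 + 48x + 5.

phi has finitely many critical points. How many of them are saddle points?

phi separates as a function of x plus a function of y, so ∇phi=0 decouples.
∂phi/∂x = -3(x - 4)(x + 4) = 0 at x ∈ {-4, 4}; ∂phi/∂y = 12y(y - 4)(y + 3) = 0 at y ∈ {-3, 0, 4}.
The Hessian is diagonal: diag(phi_xx, phi_yy). Second derivatives: phi_xx(-4)=24, phi_xx(4)=-24; phi_yy(-3)=252, phi_yy(0)=-144, phi_yy(4)=336.
Saddle points occur where the two diagonal entries have opposite signs: (-4, 0), (4, -3), (4, 4). Count: 3.

3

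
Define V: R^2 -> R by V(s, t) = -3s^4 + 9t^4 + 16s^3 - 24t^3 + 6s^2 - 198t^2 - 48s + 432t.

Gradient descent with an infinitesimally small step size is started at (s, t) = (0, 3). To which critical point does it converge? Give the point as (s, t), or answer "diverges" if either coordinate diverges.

(1, 4)

V is separable, so gradient descent decouples: s follows -∂V/∂s, t follows -∂V/∂t.
∂V/∂s = -12(s - 4)(s - 1)(s + 1); at s=0 this is -48, so s increases.
∂V/∂t = 36(t - 4)(t - 1)(t + 3); at t=3 this is -432, so t increases.
s converges to its nearest critical value 1 (a local min of the s-part); t converges to 4. The iterate converges to (1, 4).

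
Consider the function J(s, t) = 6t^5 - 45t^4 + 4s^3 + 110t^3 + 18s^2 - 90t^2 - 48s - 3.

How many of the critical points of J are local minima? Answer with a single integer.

J separates as a function of s plus a function of t, so ∇J=0 decouples.
∂J/∂s = 12(s - 1)(s + 4) = 0 at s ∈ {-4, 1}; ∂J/∂t = 30t(t - 3)(t - 2)(t - 1) = 0 at t ∈ {0, 1, 2, 3}.
The Hessian is diagonal: diag(J_ss, J_tt). Second derivatives: J_ss(-4)=-60, J_ss(1)=60; J_tt(0)=-180, J_tt(1)=60, J_tt(2)=-60, J_tt(3)=180.
Local minima occur where both diagonal entries positive: (1, 1), (1, 3). Count: 2.

2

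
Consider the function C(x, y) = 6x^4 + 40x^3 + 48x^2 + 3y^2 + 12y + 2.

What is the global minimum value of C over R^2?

-266

C(x,y) separates as P(x) + Q(y) + 2, so its minimum is min P + min Q + 2.
P'(x) = 24x(x + 1)(x + 4) vanishes at x ∈ {-4, -1, 0}; Q'(y) = 6y + 12 vanishes at y ∈ {-2}.
Local minima of P (where P''>0): P(-4)=-256, P(0)=0. Local minima of Q: Q(-2)=-12.
So the global minimum of C is P(-4) + Q(-2) + 2 = -256 − 12 + 2 = -266, attained at (-4, -2).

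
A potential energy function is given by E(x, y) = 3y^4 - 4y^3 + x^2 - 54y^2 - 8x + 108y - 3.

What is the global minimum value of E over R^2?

-478

E(x,y) separates as P(x) + Q(y) − 3, so its minimum is min P + min Q − 3.
P'(x) = 2x - 8 vanishes at x ∈ {4}; Q'(y) = 12(y - 3)(y - 1)(y + 3) vanishes at y ∈ {-3, 1, 3}.
Local minima of P (where P''>0): P(4)=-16. Local minima of Q: Q(-3)=-459, Q(3)=-27.
So the global minimum of E is P(4) + Q(-3) − 3 = -16 − 459 − 3 = -478, attained at (4, -3).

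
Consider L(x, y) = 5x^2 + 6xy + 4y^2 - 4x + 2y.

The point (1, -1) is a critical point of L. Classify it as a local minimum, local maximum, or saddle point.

The Hessian of L is constant: H = [[10, 6], [6, 8]].
det(H) = 10·8 − 6² = 44.
det(H) > 0 and tr(H) = 18 > 0, so H is positive definite and the point is a local minimum.

local minimum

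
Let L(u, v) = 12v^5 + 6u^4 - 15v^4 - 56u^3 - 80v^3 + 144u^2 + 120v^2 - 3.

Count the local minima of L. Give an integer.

4

L separates as a function of u plus a function of v, so ∇L=0 decouples.
∂L/∂u = 24u(u - 4)(u - 3) = 0 at u ∈ {0, 3, 4}; ∂L/∂v = 60v(v - 2)(v - 1)(v + 2) = 0 at v ∈ {-2, 0, 1, 2}.
The Hessian is diagonal: diag(L_uu, L_vv). Second derivatives: L_uu(0)=288, L_uu(3)=-72, L_uu(4)=96; L_vv(-2)=-1440, L_vv(0)=240, L_vv(1)=-180, L_vv(2)=480.
Local minima occur where both diagonal entries positive: (0, 0), (0, 2), (4, 0), (4, 2). Count: 4.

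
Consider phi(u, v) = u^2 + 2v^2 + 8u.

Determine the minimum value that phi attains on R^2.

-16

phi(u,v) separates as P(u) + Q(v), so its minimum is min P + min Q.
P'(u) = 2u + 8 vanishes at u ∈ {-4}; Q'(v) = 4v vanishes at v ∈ {0}.
Local minima of P (where P''>0): P(-4)=-16. Local minima of Q: Q(0)=0.
So the global minimum of phi is P(-4) + Q(0) = -16 + 0 = -16, attained at (-4, 0).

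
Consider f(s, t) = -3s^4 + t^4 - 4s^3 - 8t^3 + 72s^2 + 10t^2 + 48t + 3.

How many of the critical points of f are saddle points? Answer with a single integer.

f separates as a function of s plus a function of t, so ∇f=0 decouples.
∂f/∂s = -12s(s - 3)(s + 4) = 0 at s ∈ {-4, 0, 3}; ∂f/∂t = 4(t - 4)(t - 3)(t + 1) = 0 at t ∈ {-1, 3, 4}.
The Hessian is diagonal: diag(f_ss, f_tt). Second derivatives: f_ss(-4)=-336, f_ss(0)=144, f_ss(3)=-252; f_tt(-1)=80, f_tt(3)=-16, f_tt(4)=20.
Saddle points occur where the two diagonal entries have opposite signs: (-4, -1), (-4, 4), (0, 3), (3, -1), (3, 4). Count: 5.

5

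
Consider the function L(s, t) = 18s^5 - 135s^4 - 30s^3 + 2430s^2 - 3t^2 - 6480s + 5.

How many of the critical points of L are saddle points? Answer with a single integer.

2

L separates as a function of s plus a function of t, so ∇L=0 decouples.
∂L/∂s = 90(s - 4)(s - 3)(s - 2)(s + 3) = 0 at s ∈ {-3, 2, 3, 4}; ∂L/∂t = -6t = 0 at t ∈ {0}.
The Hessian is diagonal: diag(L_ss, L_tt). Second derivatives: L_ss(-3)=-18900, L_ss(2)=900, L_ss(3)=-540, L_ss(4)=1260; L_tt(0)=-6.
Saddle points occur where the two diagonal entries have opposite signs: (2, 0), (4, 0). Count: 2.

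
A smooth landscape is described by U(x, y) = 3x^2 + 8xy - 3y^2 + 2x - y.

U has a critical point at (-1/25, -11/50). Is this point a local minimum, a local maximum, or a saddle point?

saddle point

The Hessian of U is constant: H = [[6, 8], [8, -6]].
det(H) = 6·(-6) − 8² = -100.
Since det(H) < 0, H is indefinite and the critical point is a saddle point.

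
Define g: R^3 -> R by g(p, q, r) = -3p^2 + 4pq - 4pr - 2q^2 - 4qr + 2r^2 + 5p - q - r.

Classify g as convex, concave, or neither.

g is quadratic, so its Hessian is the constant matrix H = [[-6, 4, -4], [4, -4, -4], [-4, -4, 4]].
Leading principal minors: -6, 8, 320.
Neither pattern holds ⇒ H is indefinite ⇒ neither convex nor concave.

neither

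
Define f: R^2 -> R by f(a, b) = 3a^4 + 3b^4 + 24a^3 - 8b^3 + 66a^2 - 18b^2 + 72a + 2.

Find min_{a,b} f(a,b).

f(a,b) separates as P(a) + Q(b) + 2, so its minimum is min P + min Q + 2.
P'(a) = 12(a + 1)(a + 2)(a + 3) vanishes at a ∈ {-3, -2, -1}; Q'(b) = 12b(b - 3)(b + 1) vanishes at b ∈ {-1, 0, 3}.
Local minima of P (where P''>0): P(-3)=-27, P(-1)=-27. Local minima of Q: Q(-1)=-7, Q(3)=-135.
So the global minimum of f is P(-3) + Q(3) + 2 = -27 − 135 + 2 = -160, attained at (-3, 3).

-160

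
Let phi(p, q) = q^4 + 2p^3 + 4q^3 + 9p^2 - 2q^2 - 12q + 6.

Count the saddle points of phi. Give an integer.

phi separates as a function of p plus a function of q, so ∇phi=0 decouples.
∂phi/∂p = 6p(p + 3) = 0 at p ∈ {-3, 0}; ∂phi/∂q = 4(q - 1)(q + 1)(q + 3) = 0 at q ∈ {-3, -1, 1}.
The Hessian is diagonal: diag(phi_pp, phi_qq). Second derivatives: phi_pp(-3)=-18, phi_pp(0)=18; phi_qq(-3)=32, phi_qq(-1)=-16, phi_qq(1)=32.
Saddle points occur where the two diagonal entries have opposite signs: (-3, -3), (-3, 1), (0, -1). Count: 3.

3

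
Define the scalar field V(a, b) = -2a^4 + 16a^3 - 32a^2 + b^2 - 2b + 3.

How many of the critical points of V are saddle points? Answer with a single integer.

2

V separates as a function of a plus a function of b, so ∇V=0 decouples.
∂V/∂a = -8a(a - 4)(a - 2) = 0 at a ∈ {0, 2, 4}; ∂V/∂b = 2(b - 1) = 0 at b ∈ {1}.
The Hessian is diagonal: diag(V_aa, V_bb). Second derivatives: V_aa(0)=-64, V_aa(2)=32, V_aa(4)=-64; V_bb(1)=2.
Saddle points occur where the two diagonal entries have opposite signs: (0, 1), (4, 1). Count: 2.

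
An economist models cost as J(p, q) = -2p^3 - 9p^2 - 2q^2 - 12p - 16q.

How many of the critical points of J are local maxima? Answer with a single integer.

J separates as a function of p plus a function of q, so ∇J=0 decouples.
∂J/∂p = -6(p + 1)(p + 2) = 0 at p ∈ {-2, -1}; ∂J/∂q = -4(q + 4) = 0 at q ∈ {-4}.
The Hessian is diagonal: diag(J_pp, J_qq). Second derivatives: J_pp(-2)=6, J_pp(-1)=-6; J_qq(-4)=-4.
Local maxima occur where both diagonal entries negative: (-1, -4). Count: 1.

1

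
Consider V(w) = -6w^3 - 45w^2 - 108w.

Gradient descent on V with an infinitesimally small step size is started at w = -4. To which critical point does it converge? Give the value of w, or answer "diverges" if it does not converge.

-3

V'(w) = -18(w + 2)(w + 3), so V'(-4) = -36.
Gradient descent moves in the -V' direction, i.e. w is increasing.
The nearest critical point in that direction is w = -3, where V'' = 18 > 0 (a local minimum). The iterate converges there.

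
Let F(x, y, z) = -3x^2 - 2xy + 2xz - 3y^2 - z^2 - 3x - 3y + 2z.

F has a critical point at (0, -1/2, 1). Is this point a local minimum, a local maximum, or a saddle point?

The Hessian is constant: H = [[-6, -2, 2], [-2, -6, 0], [2, 0, -2]].
Leading principal minors: Δ₁ = -6, Δ₂ = 32, Δ₃ = -40.
The minors alternate sign starting negative (−, +, −), so H is negative definite: a local maximum.

local maximum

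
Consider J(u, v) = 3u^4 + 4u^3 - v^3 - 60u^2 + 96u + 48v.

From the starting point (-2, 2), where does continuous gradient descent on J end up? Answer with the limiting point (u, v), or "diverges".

(-4, -4)

J is separable, so gradient descent decouples: u follows -∂J/∂u, v follows -∂J/∂v.
∂J/∂u = 12(u - 2)(u - 1)(u + 4); at u=-2 this is 288, so u decreases.
∂J/∂v = -3(v - 4)(v + 4); at v=2 this is 36, so v decreases.
u converges to its nearest critical value -4 (a local min of the u-part); v converges to -4. The iterate converges to (-4, -4).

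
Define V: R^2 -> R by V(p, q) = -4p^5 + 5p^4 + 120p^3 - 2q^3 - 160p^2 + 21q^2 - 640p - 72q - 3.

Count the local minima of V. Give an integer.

2

V separates as a function of p plus a function of q, so ∇V=0 decouples.
∂V/∂p = -20(p - 4)(p - 2)(p + 1)(p + 4) = 0 at p ∈ {-4, -1, 2, 4}; ∂V/∂q = -6(q - 4)(q - 3) = 0 at q ∈ {3, 4}.
The Hessian is diagonal: diag(V_pp, V_qq). Second derivatives: V_pp(-4)=2880, V_pp(-1)=-900, V_pp(2)=720, V_pp(4)=-1600; V_qq(3)=6, V_qq(4)=-6.
Local minima occur where both diagonal entries positive: (-4, 3), (2, 3). Count: 2.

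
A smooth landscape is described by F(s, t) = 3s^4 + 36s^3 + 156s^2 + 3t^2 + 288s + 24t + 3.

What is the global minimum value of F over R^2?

F(s,t) separates as P(s) + Q(t) + 3, so its minimum is min P + min Q + 3.
P'(s) = 12(s + 2)(s + 3)(s + 4) vanishes at s ∈ {-4, -3, -2}; Q'(t) = 6(t + 4) vanishes at t ∈ {-4}.
Local minima of P (where P''>0): P(-4)=-192, P(-2)=-192. Local minima of Q: Q(-4)=-48.
So the global minimum of F is P(-4) + Q(-4) + 3 = -192 − 48 + 3 = -237, attained at (-4, -4).

-237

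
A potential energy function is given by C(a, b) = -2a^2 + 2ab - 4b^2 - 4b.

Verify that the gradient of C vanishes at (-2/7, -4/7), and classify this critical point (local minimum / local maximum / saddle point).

local maximum

∇C = (-4a + 2b, 2a - 8b - 4); substituting (-2/7, -4/7) gives ∇C = (0, 0), so (-2/7, -4/7) is indeed a critical point.
The Hessian of C is constant: H = [[-4, 2], [2, -8]].
det(H) = (-4)·(-8) − 2² = 28.
det(H) > 0 and tr(H) = -12 < 0, so H is negative definite and the point is a local maximum.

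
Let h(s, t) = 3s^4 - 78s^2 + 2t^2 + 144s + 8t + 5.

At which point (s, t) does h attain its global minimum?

h(s,t) separates as P(s) + Q(t) + 5, so its minimum is min P + min Q + 5.
P'(s) = 12(s - 3)(s - 1)(s + 4) vanishes at s ∈ {-4, 1, 3}; Q'(t) = 4(t + 2) vanishes at t ∈ {-2}.
Local minima of P (where P''>0): P(-4)=-1056, P(3)=-27. Local minima of Q: Q(-2)=-8.
So the global minimum of h is P(-4) + Q(-2) + 5 = -1056 − 8 + 5 = -1059, attained at (-4, -2).

(-4, -2)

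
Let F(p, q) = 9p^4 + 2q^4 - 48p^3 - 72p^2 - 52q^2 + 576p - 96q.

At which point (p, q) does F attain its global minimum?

(-2, 4)

F(p,q) separates as A(p) + B(q), so its minimum is min A + min B.
A'(p) = 36(p - 4)(p - 2)(p + 2) vanishes at p ∈ {-2, 2, 4}; B'(q) = 8(q - 4)(q + 1)(q + 3) vanishes at q ∈ {-3, -1, 4}.
Local minima of A (where A''>0): A(-2)=-912, A(4)=384. Local minima of B: B(-3)=-18, B(4)=-704.
So the global minimum of F is A(-2) + B(4) = -912 − 704 = -1616, attained at (-2, 4).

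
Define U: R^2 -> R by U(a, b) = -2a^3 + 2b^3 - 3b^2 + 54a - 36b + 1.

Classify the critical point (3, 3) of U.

The mixed partial ∂²U/∂a∂b is 0, so the Hessian at any point is diag(U_aa, U_bb) = diag(-12a, 6(2b - 1)).
At (3, 3): H = diag(-36, 30).
The eigenvalues have opposite signs, so H is indefinite: a saddle point.

saddle point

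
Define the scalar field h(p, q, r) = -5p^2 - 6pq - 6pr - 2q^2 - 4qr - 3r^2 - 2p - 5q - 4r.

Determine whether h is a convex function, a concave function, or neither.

h is quadratic, so its Hessian is the constant matrix H = [[-10, -6, -6], [-6, -4, -4], [-6, -4, -6]].
Leading principal minors: -10, 4, -8.
Signs alternate −, +, − ⇒ H ≺ 0 ⇒ concave.

concave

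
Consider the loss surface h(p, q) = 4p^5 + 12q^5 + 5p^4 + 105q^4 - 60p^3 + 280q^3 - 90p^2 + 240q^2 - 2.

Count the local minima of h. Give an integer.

4

h separates as a function of p plus a function of q, so ∇h=0 decouples.
∂h/∂p = 20p(p - 3)(p + 1)(p + 3) = 0 at p ∈ {-3, -1, 0, 3}; ∂h/∂q = 60q(q + 1)(q + 2)(q + 4) = 0 at q ∈ {-4, -2, -1, 0}.
The Hessian is diagonal: diag(h_pp, h_qq). Second derivatives: h_pp(-3)=-720, h_pp(-1)=160, h_pp(0)=-180, h_pp(3)=1440; h_qq(-4)=-1440, h_qq(-2)=240, h_qq(-1)=-180, h_qq(0)=480.
Local minima occur where both diagonal entries positive: (-1, -2), (-1, 0), (3, -2), (3, 0). Count: 4.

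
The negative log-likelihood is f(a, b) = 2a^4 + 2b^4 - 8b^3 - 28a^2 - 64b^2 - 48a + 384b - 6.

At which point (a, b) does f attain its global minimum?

f(a,b) separates as P(a) + Q(b) − 6, so its minimum is min P + min Q − 6.
P'(a) = 8(a - 3)(a + 1)(a + 2) vanishes at a ∈ {-2, -1, 3}; Q'(b) = 8(b - 4)(b - 3)(b + 4) vanishes at b ∈ {-4, 3, 4}.
Local minima of P (where P''>0): P(-2)=16, P(3)=-234. Local minima of Q: Q(-4)=-1536, Q(4)=512.
So the global minimum of f is P(3) + Q(-4) − 6 = -234 − 1536 − 6 = -1776, attained at (3, -4).

(3, -4)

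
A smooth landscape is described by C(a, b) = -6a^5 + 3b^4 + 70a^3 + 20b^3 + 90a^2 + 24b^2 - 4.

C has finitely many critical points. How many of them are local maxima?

2

C separates as a function of a plus a function of b, so ∇C=0 decouples.
∂C/∂a = -30a(a - 3)(a + 1)(a + 2) = 0 at a ∈ {-2, -1, 0, 3}; ∂C/∂b = 12b(b + 1)(b + 4) = 0 at b ∈ {-4, -1, 0}.
The Hessian is diagonal: diag(C_aa, C_bb). Second derivatives: C_aa(-2)=300, C_aa(-1)=-120, C_aa(0)=180, C_aa(3)=-1800; C_bb(-4)=144, C_bb(-1)=-36, C_bb(0)=48.
Local maxima occur where both diagonal entries negative: (-1, -1), (3, -1). Count: 2.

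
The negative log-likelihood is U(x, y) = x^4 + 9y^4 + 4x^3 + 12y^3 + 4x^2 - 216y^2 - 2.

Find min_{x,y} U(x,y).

U(x,y) separates as P(x) + Q(y) − 2, so its minimum is min P + min Q − 2.
P'(x) = 4x(x + 1)(x + 2) vanishes at x ∈ {-2, -1, 0}; Q'(y) = 36y(y - 3)(y + 4) vanishes at y ∈ {-4, 0, 3}.
Local minima of P (where P''>0): P(-2)=0, P(0)=0. Local minima of Q: Q(-4)=-1920, Q(3)=-891.
So the global minimum of U is P(-2) + Q(-4) − 2 = 0 − 1920 − 2 = -1922, attained at (-2, -4).

-1922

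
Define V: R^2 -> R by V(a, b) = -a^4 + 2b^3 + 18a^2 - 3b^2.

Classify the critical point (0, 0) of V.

saddle point

The mixed partial ∂²V/∂a∂b is 0, so the Hessian at any point is diag(V_aa, V_bb) = diag(12(-a^2 + 3), 6(2b - 1)).
At (0, 0): H = diag(36, -6).
The eigenvalues have opposite signs, so H is indefinite: a saddle point.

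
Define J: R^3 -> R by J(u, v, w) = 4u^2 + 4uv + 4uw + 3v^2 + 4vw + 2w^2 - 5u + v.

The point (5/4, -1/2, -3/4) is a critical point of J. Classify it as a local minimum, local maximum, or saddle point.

The Hessian is constant: H = [[8, 4, 4], [4, 6, 4], [4, 4, 4]].
Leading principal minors: Δ₁ = 8, Δ₂ = 32, Δ₃ = 32.
All leading minors are positive, so H is positive definite: a local minimum.

local minimum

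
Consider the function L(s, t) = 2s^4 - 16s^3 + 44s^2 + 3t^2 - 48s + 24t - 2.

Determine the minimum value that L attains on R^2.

L(s,t) separates as P(s) + Q(t) − 2, so its minimum is min P + min Q − 2.
P'(s) = 8(s - 3)(s - 2)(s - 1) vanishes at s ∈ {1, 2, 3}; Q'(t) = 6(t + 4) vanishes at t ∈ {-4}.
Local minima of P (where P''>0): P(1)=-18, P(3)=-18. Local minima of Q: Q(-4)=-48.
So the global minimum of L is P(1) + Q(-4) − 2 = -18 − 48 − 2 = -68, attained at (1, -4).

-68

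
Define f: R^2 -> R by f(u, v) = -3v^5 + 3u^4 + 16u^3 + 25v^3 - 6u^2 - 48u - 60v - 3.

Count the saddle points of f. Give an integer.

6

f separates as a function of u plus a function of v, so ∇f=0 decouples.
∂f/∂u = 12(u - 1)(u + 1)(u + 4) = 0 at u ∈ {-4, -1, 1}; ∂f/∂v = -15(v - 2)(v - 1)(v + 1)(v + 2) = 0 at v ∈ {-2, -1, 1, 2}.
The Hessian is diagonal: diag(f_uu, f_vv). Second derivatives: f_uu(-4)=180, f_uu(-1)=-72, f_uu(1)=120; f_vv(-2)=180, f_vv(-1)=-90, f_vv(1)=90, f_vv(2)=-180.
Saddle points occur where the two diagonal entries have opposite signs: (-4, -1), (-4, 2), (-1, -2), (-1, 1), (1, -1), (1, 2). Count: 6.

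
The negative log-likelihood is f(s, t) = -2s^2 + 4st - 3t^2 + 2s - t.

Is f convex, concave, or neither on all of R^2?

concave

f is quadratic, so its Hessian is the constant matrix H = [[-4, 4], [4, -6]].
det(H) = 8, tr(H) = -10.
det(H) > 0 and tr(H) < 0, so H is negative definite everywhere: concave.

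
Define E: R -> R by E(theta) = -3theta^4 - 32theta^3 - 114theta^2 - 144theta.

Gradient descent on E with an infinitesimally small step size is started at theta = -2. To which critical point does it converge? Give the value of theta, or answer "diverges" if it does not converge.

E'(theta) = -12(theta + 1)(theta + 3)(theta + 4), so E'(-2) = 24.
Gradient descent moves in the -E' direction, i.e. theta is decreasing.
The nearest critical point in that direction is theta = -3, where E'' = 24 > 0 (a local minimum). The iterate converges there.

-3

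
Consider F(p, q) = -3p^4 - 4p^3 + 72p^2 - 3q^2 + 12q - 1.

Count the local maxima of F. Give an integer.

2

F separates as a function of p plus a function of q, so ∇F=0 decouples.
∂F/∂p = -12p(p - 3)(p + 4) = 0 at p ∈ {-4, 0, 3}; ∂F/∂q = -6(q - 2) = 0 at q ∈ {2}.
The Hessian is diagonal: diag(F_pp, F_qq). Second derivatives: F_pp(-4)=-336, F_pp(0)=144, F_pp(3)=-252; F_qq(2)=-6.
Local maxima occur where both diagonal entries negative: (-4, 2), (3, 2). Count: 2.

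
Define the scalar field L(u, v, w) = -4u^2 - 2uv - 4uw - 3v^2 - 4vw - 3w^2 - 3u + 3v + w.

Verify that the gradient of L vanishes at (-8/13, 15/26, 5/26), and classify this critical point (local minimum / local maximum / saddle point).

local maximum

∇L = (-8u - 2v - 4w - 3, -2u - 6v - 4w + 3, -4u - 4v - 6w + 1); substituting (-8/13, 15/26, 5/26) gives ∇L = (0, 0, 0), so (-8/13, 15/26, 5/26) is indeed a critical point.
The Hessian is constant: H = [[-8, -2, -4], [-2, -6, -4], [-4, -4, -6]].
Leading principal minors: Δ₁ = -8, Δ₂ = 44, Δ₃ = -104.
The minors alternate sign starting negative (−, +, −), so H is negative definite: a local maximum.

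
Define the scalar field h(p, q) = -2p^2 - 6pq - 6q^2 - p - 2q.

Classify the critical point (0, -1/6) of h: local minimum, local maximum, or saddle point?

local maximum

The Hessian of h is constant: H = [[-4, -6], [-6, -12]].
det(H) = (-4)·(-12) − (-6)² = 12.
det(H) > 0 and tr(H) = -16 < 0, so H is negative definite and the point is a local maximum.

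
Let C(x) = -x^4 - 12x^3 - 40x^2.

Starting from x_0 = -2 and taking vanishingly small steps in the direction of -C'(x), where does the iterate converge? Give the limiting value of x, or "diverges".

C'(x) = -4x(x + 4)(x + 5), so C'(-2) = 48.
Gradient descent moves in the -C' direction, i.e. x is decreasing.
The nearest critical point in that direction is x = -4, where C'' = 16 > 0 (a local minimum). The iterate converges there.

-4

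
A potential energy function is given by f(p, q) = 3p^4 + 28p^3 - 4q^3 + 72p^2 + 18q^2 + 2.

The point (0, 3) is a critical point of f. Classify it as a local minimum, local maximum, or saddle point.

saddle point

The mixed partial ∂²f/∂p∂q is 0, so the Hessian at any point is diag(f_pp, f_qq) = diag(12(3p^2 + 14p + 12), 12(-2q + 3)).
At (0, 3): H = diag(144, -36).
The eigenvalues have opposite signs, so H is indefinite: a saddle point.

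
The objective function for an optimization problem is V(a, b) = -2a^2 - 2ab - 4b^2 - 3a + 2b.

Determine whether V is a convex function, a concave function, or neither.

concave

V is quadratic, so its Hessian is the constant matrix H = [[-4, -2], [-2, -8]].
det(H) = 28, tr(H) = -12.
det(H) > 0 and tr(H) < 0, so H is negative definite everywhere: concave.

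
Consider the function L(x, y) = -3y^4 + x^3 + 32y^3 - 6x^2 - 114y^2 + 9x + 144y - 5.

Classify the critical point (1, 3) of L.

The mixed partial ∂²L/∂x∂y is 0, so the Hessian at any point is diag(L_xx, L_yy) = diag(6(x - 2), 12(-3y^2 + 16y - 19)).
At (1, 3): H = diag(-6, 24).
The eigenvalues have opposite signs, so H is indefinite: a saddle point.

saddle point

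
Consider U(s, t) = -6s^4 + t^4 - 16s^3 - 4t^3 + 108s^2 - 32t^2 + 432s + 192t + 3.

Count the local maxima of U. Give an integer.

2

U separates as a function of s plus a function of t, so ∇U=0 decouples.
∂U/∂s = -24(s - 3)(s + 2)(s + 3) = 0 at s ∈ {-3, -2, 3}; ∂U/∂t = 4(t - 4)(t - 3)(t + 4) = 0 at t ∈ {-4, 3, 4}.
The Hessian is diagonal: diag(U_ss, U_tt). Second derivatives: U_ss(-3)=-144, U_ss(-2)=120, U_ss(3)=-720; U_tt(-4)=224, U_tt(3)=-28, U_tt(4)=32.
Local maxima occur where both diagonal entries negative: (-3, 3), (3, 3). Count: 2.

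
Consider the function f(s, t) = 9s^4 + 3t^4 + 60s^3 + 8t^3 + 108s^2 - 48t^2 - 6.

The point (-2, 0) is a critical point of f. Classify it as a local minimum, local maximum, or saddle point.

local maximum

The mixed partial ∂²f/∂s∂t is 0, so the Hessian at any point is diag(f_ss, f_tt) = diag(36(3s^2 + 10s + 6), 12(3t^2 + 4t - 8)).
At (-2, 0): H = diag(-72, -96).
Both eigenvalues are negative, so H is negative definite: a local maximum.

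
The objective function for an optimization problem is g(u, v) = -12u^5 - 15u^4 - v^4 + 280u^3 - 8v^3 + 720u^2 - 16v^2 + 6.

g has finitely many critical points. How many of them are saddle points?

g separates as a function of u plus a function of v, so ∇g=0 decouples.
∂g/∂u = -60u(u - 4)(u + 2)(u + 3) = 0 at u ∈ {-3, -2, 0, 4}; ∂g/∂v = -4v(v + 2)(v + 4) = 0 at v ∈ {-4, -2, 0}.
The Hessian is diagonal: diag(g_uu, g_vv). Second derivatives: g_uu(-3)=1260, g_uu(-2)=-720, g_uu(0)=1440, g_uu(4)=-10080; g_vv(-4)=-32, g_vv(-2)=16, g_vv(0)=-32.
Saddle points occur where the two diagonal entries have opposite signs: (-3, -4), (-3, 0), (-2, -2), (0, -4), (0, 0), (4, -2). Count: 6.

6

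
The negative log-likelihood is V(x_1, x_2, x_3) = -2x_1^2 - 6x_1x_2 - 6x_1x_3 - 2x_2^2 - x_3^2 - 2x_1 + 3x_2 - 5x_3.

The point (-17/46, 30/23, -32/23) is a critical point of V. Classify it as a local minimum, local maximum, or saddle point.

saddle point

The Hessian is constant: H = [[-4, -6, -6], [-6, -4, 0], [-6, 0, -2]].
Leading principal minors: Δ₁ = -4, Δ₂ = -20, Δ₃ = 184.
The minors fit neither the all-positive nor the alternating-sign pattern, so H is indefinite: a saddle point.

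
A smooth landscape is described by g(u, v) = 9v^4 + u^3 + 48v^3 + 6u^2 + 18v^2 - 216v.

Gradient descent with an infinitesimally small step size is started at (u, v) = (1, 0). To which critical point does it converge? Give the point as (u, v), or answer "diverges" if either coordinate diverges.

g is separable, so gradient descent decouples: u follows -∂g/∂u, v follows -∂g/∂v.
∂g/∂u = 3u(u + 4); at u=1 this is 15, so u decreases.
∂g/∂v = 36(v - 1)(v + 2)(v + 3); at v=0 this is -216, so v increases.
u converges to its nearest critical value 0 (a local min of the u-part); v converges to 1. The iterate converges to (0, 1).

(0, 1)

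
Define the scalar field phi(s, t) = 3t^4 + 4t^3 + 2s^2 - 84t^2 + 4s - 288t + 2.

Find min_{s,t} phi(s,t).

-1472

phi(s,t) separates as P(s) + Q(t) + 2, so its minimum is min P + min Q + 2.
P'(s) = 4s + 4 vanishes at s ∈ {-1}; Q'(t) = 12(t - 4)(t + 2)(t + 3) vanishes at t ∈ {-3, -2, 4}.
Local minima of P (where P''>0): P(-1)=-2. Local minima of Q: Q(-3)=243, Q(4)=-1472.
So the global minimum of phi is P(-1) + Q(4) + 2 = -2 − 1472 + 2 = -1472, attained at (-1, 4).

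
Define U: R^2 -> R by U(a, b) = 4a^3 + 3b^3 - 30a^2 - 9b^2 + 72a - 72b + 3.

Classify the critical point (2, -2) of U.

The mixed partial ∂²U/∂a∂b is 0, so the Hessian at any point is diag(U_aa, U_bb) = diag(12(2a - 5), 18(b - 1)).
At (2, -2): H = diag(-12, -54).
Both eigenvalues are negative, so H is negative definite: a local maximum.

local maximum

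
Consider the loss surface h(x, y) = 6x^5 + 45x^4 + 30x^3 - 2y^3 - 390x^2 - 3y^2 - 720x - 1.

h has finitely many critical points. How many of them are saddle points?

h separates as a function of x plus a function of y, so ∇h=0 decouples.
∂h/∂x = 30(x - 2)(x + 1)(x + 3)(x + 4) = 0 at x ∈ {-4, -3, -1, 2}; ∂h/∂y = -6y(y + 1) = 0 at y ∈ {-1, 0}.
The Hessian is diagonal: diag(h_xx, h_yy). Second derivatives: h_xx(-4)=-540, h_xx(-3)=300, h_xx(-1)=-540, h_xx(2)=2700; h_yy(-1)=6, h_yy(0)=-6.
Saddle points occur where the two diagonal entries have opposite signs: (-4, -1), (-3, 0), (-1, -1), (2, 0). Count: 4.

4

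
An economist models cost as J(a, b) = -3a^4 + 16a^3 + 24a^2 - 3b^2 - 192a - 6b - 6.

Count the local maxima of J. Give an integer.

J separates as a function of a plus a function of b, so ∇J=0 decouples.
∂J/∂a = -12(a - 4)(a - 2)(a + 2) = 0 at a ∈ {-2, 2, 4}; ∂J/∂b = -6(b + 1) = 0 at b ∈ {-1}.
The Hessian is diagonal: diag(J_aa, J_bb). Second derivatives: J_aa(-2)=-288, J_aa(2)=96, J_aa(4)=-144; J_bb(-1)=-6.
Local maxima occur where both diagonal entries negative: (-2, -1), (4, -1). Count: 2.

2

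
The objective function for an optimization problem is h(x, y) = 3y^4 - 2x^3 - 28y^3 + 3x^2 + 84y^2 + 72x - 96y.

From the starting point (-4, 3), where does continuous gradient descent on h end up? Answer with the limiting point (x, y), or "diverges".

(-3, 4)

h is separable, so gradient descent decouples: x follows -∂h/∂x, y follows -∂h/∂y.
∂h/∂x = -6(x - 4)(x + 3); at x=-4 this is -48, so x increases.
∂h/∂y = 12(y - 4)(y - 2)(y - 1); at y=3 this is -24, so y increases.
x converges to its nearest critical value -3 (a local min of the x-part); y converges to 4. The iterate converges to (-3, 4).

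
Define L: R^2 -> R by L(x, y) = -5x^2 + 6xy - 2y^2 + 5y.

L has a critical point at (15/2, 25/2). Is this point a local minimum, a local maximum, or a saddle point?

The Hessian of L is constant: H = [[-10, 6], [6, -4]].
det(H) = (-10)·(-4) − 6² = 4.
det(H) > 0 and tr(H) = -14 < 0, so H is negative definite and the point is a local maximum.

local maximum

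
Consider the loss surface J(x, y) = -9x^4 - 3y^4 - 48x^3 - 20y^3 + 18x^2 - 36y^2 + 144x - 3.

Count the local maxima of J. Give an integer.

4

J separates as a function of x plus a function of y, so ∇J=0 decouples.
∂J/∂x = -36(x - 1)(x + 1)(x + 4) = 0 at x ∈ {-4, -1, 1}; ∂J/∂y = -12y(y + 2)(y + 3) = 0 at y ∈ {-3, -2, 0}.
The Hessian is diagonal: diag(J_xx, J_yy). Second derivatives: J_xx(-4)=-540, J_xx(-1)=216, J_xx(1)=-360; J_yy(-3)=-36, J_yy(-2)=24, J_yy(0)=-72.
Local maxima occur where both diagonal entries negative: (-4, -3), (-4, 0), (1, -3), (1, 0). Count: 4.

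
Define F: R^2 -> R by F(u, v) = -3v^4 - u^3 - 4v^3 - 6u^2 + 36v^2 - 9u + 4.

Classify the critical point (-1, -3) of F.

local maximum

The mixed partial ∂²F/∂u∂v is 0, so the Hessian at any point is diag(F_uu, F_vv) = diag(-6(u + 2), 12(-3v^2 - 2v + 6)).
At (-1, -3): H = diag(-6, -180).
Both eigenvalues are negative, so H is negative definite: a local maximum.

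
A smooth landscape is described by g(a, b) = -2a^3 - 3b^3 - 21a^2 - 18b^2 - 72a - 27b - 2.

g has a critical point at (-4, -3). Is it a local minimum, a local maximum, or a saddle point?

local minimum

The mixed partial ∂²g/∂a∂b is 0, so the Hessian at any point is diag(g_aa, g_bb) = diag(-6(2a + 7), -18(b + 2)).
At (-4, -3): H = diag(6, 18).
Both eigenvalues are positive, so H is positive definite: a local minimum.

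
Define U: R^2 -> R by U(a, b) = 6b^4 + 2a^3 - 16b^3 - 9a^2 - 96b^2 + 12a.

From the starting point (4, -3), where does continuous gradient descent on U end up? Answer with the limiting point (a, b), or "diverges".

U is separable, so gradient descent decouples: a follows -∂U/∂a, b follows -∂U/∂b.
∂U/∂a = 6(a - 2)(a - 1); at a=4 this is 36, so a decreases.
∂U/∂b = 24b(b - 4)(b + 2); at b=-3 this is -504, so b increases.
a converges to its nearest critical value 2 (a local min of the a-part); b converges to -2. The iterate converges to (2, -2).

(2, -2)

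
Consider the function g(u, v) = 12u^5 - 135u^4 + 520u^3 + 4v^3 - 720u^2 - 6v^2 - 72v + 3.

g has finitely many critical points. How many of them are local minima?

g separates as a function of u plus a function of v, so ∇g=0 decouples.
∂g/∂u = 60u(u - 4)(u - 3)(u - 2) = 0 at u ∈ {0, 2, 3, 4}; ∂g/∂v = 12(v - 3)(v + 2) = 0 at v ∈ {-2, 3}.
The Hessian is diagonal: diag(g_uu, g_vv). Second derivatives: g_uu(0)=-1440, g_uu(2)=240, g_uu(3)=-180, g_uu(4)=480; g_vv(-2)=-60, g_vv(3)=60.
Local minima occur where both diagonal entries positive: (2, 3), (4, 3). Count: 2.

2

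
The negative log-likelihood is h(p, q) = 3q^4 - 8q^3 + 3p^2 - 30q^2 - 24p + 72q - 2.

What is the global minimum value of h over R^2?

-202

h(p,q) separates as A(p) + B(q) − 2, so its minimum is min A + min B − 2.
A'(p) = 6p - 24 vanishes at p ∈ {4}; B'(q) = 12(q - 3)(q - 1)(q + 2) vanishes at q ∈ {-2, 1, 3}.
Local minima of A (where A''>0): A(4)=-48. Local minima of B: B(-2)=-152, B(3)=-27.
So the global minimum of h is A(4) + B(-2) − 2 = -48 − 152 − 2 = -202, attained at (4, -2).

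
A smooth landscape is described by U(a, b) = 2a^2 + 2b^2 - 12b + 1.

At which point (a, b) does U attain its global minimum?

(0, 3)

U(a,b) separates as P(a) + Q(b) + 1, so its minimum is min P + min Q + 1.
P'(a) = 4a vanishes at a ∈ {0}; Q'(b) = 4b - 12 vanishes at b ∈ {3}.
Local minima of P (where P''>0): P(0)=0. Local minima of Q: Q(3)=-18.
So the global minimum of U is P(0) + Q(3) + 1 = 0 − 18 + 1 = -17, attained at (0, 3).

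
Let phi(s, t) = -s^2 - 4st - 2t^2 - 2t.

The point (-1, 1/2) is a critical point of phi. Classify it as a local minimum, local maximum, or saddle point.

The Hessian of phi is constant: H = [[-2, -4], [-4, -4]].
det(H) = (-2)·(-4) − (-4)² = -8.
Since det(H) < 0, H is indefinite and the critical point is a saddle point.

saddle point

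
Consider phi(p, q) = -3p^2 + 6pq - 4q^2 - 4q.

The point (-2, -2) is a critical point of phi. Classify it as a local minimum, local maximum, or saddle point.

local maximum

The Hessian of phi is constant: H = [[-6, 6], [6, -8]].
det(H) = (-6)·(-8) − 6² = 12.
det(H) > 0 and tr(H) = -14 < 0, so H is negative definite and the point is a local maximum.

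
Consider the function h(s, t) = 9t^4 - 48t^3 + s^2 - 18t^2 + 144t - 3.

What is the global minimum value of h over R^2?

-483

h(s,t) separates as P(s) + Q(t) − 3, so its minimum is min P + min Q − 3.
P'(s) = 2s vanishes at s ∈ {0}; Q'(t) = 36(t - 4)(t - 1)(t + 1) vanishes at t ∈ {-1, 1, 4}.
Local minima of P (where P''>0): P(0)=0. Local minima of Q: Q(-1)=-105, Q(4)=-480.
So the global minimum of h is P(0) + Q(4) − 3 = 0 − 480 − 3 = -483, attained at (0, 4).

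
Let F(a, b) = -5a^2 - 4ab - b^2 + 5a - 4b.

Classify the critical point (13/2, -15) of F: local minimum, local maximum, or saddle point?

local maximum

The Hessian of F is constant: H = [[-10, -4], [-4, -2]].
det(H) = (-10)·(-2) − (-4)² = 4.
det(H) > 0 and tr(H) = -12 < 0, so H is negative definite and the point is a local maximum.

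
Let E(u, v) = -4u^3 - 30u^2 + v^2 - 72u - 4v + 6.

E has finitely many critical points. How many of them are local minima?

1

E separates as a function of u plus a function of v, so ∇E=0 decouples.
∂E/∂u = -12(u + 2)(u + 3) = 0 at u ∈ {-3, -2}; ∂E/∂v = 2(v - 2) = 0 at v ∈ {2}.
The Hessian is diagonal: diag(E_uu, E_vv). Second derivatives: E_uu(-3)=12, E_uu(-2)=-12; E_vv(2)=2.
Local minima occur where both diagonal entries positive: (-3, 2). Count: 1.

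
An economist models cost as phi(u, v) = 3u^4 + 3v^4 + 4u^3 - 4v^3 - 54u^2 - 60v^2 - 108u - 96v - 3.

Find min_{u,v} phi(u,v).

-1294

phi(u,v) separates as P(u) + Q(v) − 3, so its minimum is min P + min Q − 3.
P'(u) = 12(u - 3)(u + 1)(u + 3) vanishes at u ∈ {-3, -1, 3}; Q'(v) = 12(v - 4)(v + 1)(v + 2) vanishes at v ∈ {-2, -1, 4}.
Local minima of P (where P''>0): P(-3)=-27, P(3)=-459. Local minima of Q: Q(-2)=32, Q(4)=-832.
So the global minimum of phi is P(3) + Q(4) − 3 = -459 − 832 − 3 = -1294, attained at (3, 4).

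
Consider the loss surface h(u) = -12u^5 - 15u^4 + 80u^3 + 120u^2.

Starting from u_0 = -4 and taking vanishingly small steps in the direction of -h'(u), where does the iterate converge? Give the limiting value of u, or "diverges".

h'(u) = -60u(u - 2)(u + 1)(u + 2), so h'(-4) = -8640.
Gradient descent moves in the -h' direction, i.e. u is increasing.
The nearest critical point in that direction is u = -2, where h'' = 480 > 0 (a local minimum). The iterate converges there.

-2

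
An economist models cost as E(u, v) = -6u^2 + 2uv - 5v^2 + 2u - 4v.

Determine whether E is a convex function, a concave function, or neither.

E is quadratic, so its Hessian is the constant matrix H = [[-12, 2], [2, -10]].
det(H) = 116, tr(H) = -22.
det(H) > 0 and tr(H) < 0, so H is negative definite everywhere: concave.

concave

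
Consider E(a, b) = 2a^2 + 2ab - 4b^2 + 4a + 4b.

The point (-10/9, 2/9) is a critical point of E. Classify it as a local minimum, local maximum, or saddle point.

The Hessian of E is constant: H = [[4, 2], [2, -8]].
det(H) = 4·(-8) − 2² = -36.
Since det(H) < 0, H is indefinite and the critical point is a saddle point.

saddle point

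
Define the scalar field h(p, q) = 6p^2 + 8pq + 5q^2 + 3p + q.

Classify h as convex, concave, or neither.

h is quadratic, so its Hessian is the constant matrix H = [[12, 8], [8, 10]].
det(H) = 56, tr(H) = 22.
det(H) > 0 and tr(H) > 0, so H is positive definite everywhere: convex.

convex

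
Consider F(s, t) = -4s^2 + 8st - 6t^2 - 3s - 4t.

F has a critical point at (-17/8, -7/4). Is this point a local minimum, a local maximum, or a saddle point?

The Hessian of F is constant: H = [[-8, 8], [8, -12]].
det(H) = (-8)·(-12) − 8² = 32.
det(H) > 0 and tr(H) = -20 < 0, so H is negative definite and the point is a local maximum.

local maximum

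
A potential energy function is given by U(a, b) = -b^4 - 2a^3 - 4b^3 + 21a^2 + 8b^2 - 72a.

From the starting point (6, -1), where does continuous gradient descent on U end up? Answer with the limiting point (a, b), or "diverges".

diverges

U is separable, so gradient descent decouples: a follows -∂U/∂a, b follows -∂U/∂b.
∂U/∂a = -6(a - 4)(a - 3); at a=6 this is -36, so a increases.
∂U/∂b = -4b(b - 1)(b + 4); at b=-1 this is -24, so b increases.
The a-coordinate has no critical point in that direction and runs off to infinity.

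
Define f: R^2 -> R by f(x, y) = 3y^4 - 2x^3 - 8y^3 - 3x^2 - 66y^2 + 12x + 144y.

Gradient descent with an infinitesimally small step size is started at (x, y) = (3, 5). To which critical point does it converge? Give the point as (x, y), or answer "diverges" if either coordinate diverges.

f is separable, so gradient descent decouples: x follows -∂f/∂x, y follows -∂f/∂y.
∂f/∂x = -6(x - 1)(x + 2); at x=3 this is -60, so x increases.
∂f/∂y = 12(y - 4)(y - 1)(y + 3); at y=5 this is 384, so y decreases.
The x-coordinate has no critical point in that direction and runs off to infinity.

diverges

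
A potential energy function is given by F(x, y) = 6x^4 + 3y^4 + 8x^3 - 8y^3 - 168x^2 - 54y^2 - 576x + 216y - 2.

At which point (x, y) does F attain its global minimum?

(4, -3)

F(x,y) separates as P(x) + Q(y) − 2, so its minimum is min P + min Q − 2.
P'(x) = 24(x - 4)(x + 2)(x + 3) vanishes at x ∈ {-3, -2, 4}; Q'(y) = 12(y - 3)(y - 2)(y + 3) vanishes at y ∈ {-3, 2, 3}.
Local minima of P (where P''>0): P(-3)=486, P(4)=-2944. Local minima of Q: Q(-3)=-675, Q(3)=189.
So the global minimum of F is P(4) + Q(-3) − 2 = -2944 − 675 − 2 = -3621, attained at (4, -3).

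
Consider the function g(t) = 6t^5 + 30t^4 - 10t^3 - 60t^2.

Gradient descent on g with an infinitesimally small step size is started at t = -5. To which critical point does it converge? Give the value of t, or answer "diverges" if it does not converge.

diverges

g'(t) = 30t(t - 1)(t + 1)(t + 4), so g'(-5) = 3600.
Gradient descent moves in the -g' direction, i.e. t is decreasing.
There is no critical point below t=-5, and g' keeps the same sign, so the iterate runs off to −∞.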